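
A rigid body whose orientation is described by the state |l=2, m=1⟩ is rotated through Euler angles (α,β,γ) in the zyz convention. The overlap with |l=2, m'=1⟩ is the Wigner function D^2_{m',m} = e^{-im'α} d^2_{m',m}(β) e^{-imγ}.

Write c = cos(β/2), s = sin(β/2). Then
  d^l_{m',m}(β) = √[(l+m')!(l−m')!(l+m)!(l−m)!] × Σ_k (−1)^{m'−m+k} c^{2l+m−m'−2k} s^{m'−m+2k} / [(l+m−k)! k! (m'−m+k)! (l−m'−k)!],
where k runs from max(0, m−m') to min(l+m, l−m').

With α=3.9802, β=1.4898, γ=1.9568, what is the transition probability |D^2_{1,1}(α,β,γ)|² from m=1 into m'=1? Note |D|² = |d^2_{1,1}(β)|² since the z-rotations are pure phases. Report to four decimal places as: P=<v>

P=0.2052

D^2_{1,1}(3.9802,1.4898,1.9568) = e^{-i·1·3.9802}·d^2_{1,1}(1.4898)·e^{-i·1·1.9568}. Compute d first:
With c≡cos(β/2)=0.735156 and s≡sin(β/2)=0.677898, N=[6·1·6·1]^{1/2}=6.000000
Admissible k: 0..1 (factorial args all ≥0)
  k=0: (−1)^0·6.0000/(6)·0.7352^4·0.6779^0 = +0.292090
  k=1: (−1)^1·6.0000/(2)·0.7352^2·0.6779^2 = -0.745090
d^2_{1,1}(1.4898) = +0.292090 -0.745090 = -0.453000
|D^2_{1,1}|² = |d^2_{1,1}(β)|² = (-0.453000)² = 0.205209 (the z-rotation phases have unit modulus)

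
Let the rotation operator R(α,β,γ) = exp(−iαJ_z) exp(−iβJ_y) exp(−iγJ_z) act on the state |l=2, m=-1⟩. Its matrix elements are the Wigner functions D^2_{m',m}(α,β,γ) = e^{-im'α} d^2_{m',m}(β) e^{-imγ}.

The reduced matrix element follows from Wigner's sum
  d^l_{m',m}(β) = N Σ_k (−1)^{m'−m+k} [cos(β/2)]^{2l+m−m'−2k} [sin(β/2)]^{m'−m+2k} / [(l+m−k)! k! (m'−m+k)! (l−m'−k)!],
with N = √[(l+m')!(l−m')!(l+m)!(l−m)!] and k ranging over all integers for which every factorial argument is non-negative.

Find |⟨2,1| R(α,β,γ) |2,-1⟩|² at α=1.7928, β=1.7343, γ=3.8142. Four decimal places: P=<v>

P=0.1538

First d^2_{1,-1}(β=1.7343), then the phase factors e^{-i(1)α} and e^{-i(-1)γ}:
c=cos(1.7343/2)=0.647002, s=sin(1.7343/2)=0.762488; N=√[6·1·1·6]=6.000000
k: max(0,(-1)−(1))=0 … min(2+(-1),2−(1))=1
  k=0: (−1)^2·6.0000/(2)·0.6470^2·0.7625^2 = +0.730128
  k=1: (−1)^3·6.0000/(6)·0.6470^0·0.7625^4 = -0.338012
d^2_{1,-1}(1.7343) = +0.730128 -0.338012 = +0.392116
|D^2_{1,-1}|² = |d^2_{1,-1}(β)|² = (+0.392116)² = 0.153755 (the z-rotation phases have unit modulus)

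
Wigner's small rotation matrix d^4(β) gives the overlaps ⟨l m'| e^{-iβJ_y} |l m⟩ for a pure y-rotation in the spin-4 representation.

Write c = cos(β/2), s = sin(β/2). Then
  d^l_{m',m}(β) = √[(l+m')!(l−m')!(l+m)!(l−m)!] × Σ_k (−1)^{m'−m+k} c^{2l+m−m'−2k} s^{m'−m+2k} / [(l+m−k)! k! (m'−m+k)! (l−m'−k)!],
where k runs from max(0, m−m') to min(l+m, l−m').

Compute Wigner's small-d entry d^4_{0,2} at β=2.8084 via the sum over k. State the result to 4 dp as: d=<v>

d=0.2220

d^4_{0,2}(β=2.8084) via Wigner's sum:
With c≡cos(β/2)=0.165827 and s≡sin(β/2)=0.986155, N=[24·24·720·2]^{1/2}=910.735966
Admissible k: 2..4 (factorial args all ≥0)
  k=2: (−1)^0·910.7360/(96)·0.1658^6·0.9862^2 = +0.000192
  k=3: (−1)^1·910.7360/(36)·0.1658^4·0.9862^4 = -0.018092
  k=4: (−1)^2·910.7360/(96)·0.1658^2·0.9862^6 = +0.239939
d^4_{0,2}(2.8084) = +0.000192 -0.018092 +0.239939 = +0.222039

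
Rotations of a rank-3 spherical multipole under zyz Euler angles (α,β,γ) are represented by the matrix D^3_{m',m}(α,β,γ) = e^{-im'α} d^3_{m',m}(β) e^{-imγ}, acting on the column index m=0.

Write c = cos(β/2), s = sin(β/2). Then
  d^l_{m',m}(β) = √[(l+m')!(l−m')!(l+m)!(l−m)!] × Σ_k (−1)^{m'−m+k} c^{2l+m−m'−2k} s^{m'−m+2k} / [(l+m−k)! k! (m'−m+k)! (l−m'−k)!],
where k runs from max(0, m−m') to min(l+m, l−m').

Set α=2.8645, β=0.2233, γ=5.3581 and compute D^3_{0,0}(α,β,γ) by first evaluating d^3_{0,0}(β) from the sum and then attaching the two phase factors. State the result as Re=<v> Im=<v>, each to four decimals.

First d^3_{0,0}(β=0.2233), then the phase factors e^{-i(0)α} and e^{-i(0)γ}:
With c≡cos(β/2)=0.993774 and s≡sin(β/2)=0.111418, N=[6·6·6·6]^{1/2}=36.000000
k: max(0,(0)−(0))=0 … min(3+(0),3−(0))=3
  k=0: (−1)^0·36.0000/(36)·0.9938^6·0.1114^0 = +0.963218
  k=1: (−1)^1·36.0000/(4)·0.9938^4·0.1114^2 = -0.108969
  k=2: (−1)^2·36.0000/(4)·0.9938^2·0.1114^4 = +0.001370
  k=3: (−1)^3·36.0000/(36)·0.9938^0·0.1114^6 = -0.000002
d^3_{0,0}(0.2233) = +0.963218 -0.108969 +0.001370 -0.000002 = +0.855617
D = (+1.000000+0.000000i)·(+0.855617)·(+1.000000+0.000000i) = +0.855617+0.000000i

Re=0.8556 Im=0.0000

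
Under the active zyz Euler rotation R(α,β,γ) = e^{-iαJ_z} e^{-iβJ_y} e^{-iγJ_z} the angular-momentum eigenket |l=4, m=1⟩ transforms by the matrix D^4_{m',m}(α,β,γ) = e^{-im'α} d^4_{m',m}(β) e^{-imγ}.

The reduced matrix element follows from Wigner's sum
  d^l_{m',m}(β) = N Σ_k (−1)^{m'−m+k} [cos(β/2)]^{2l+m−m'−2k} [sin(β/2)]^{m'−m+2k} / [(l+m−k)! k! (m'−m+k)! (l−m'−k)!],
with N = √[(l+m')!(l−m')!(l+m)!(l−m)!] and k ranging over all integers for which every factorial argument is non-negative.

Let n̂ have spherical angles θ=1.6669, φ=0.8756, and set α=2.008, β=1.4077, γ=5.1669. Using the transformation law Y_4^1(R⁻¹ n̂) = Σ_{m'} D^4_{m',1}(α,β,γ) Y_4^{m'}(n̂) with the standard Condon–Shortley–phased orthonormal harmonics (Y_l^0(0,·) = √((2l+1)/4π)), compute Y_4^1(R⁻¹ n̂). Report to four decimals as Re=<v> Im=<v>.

Re=0.3134 Im=-0.0885

Need the full column D^4_{m',1} for m'=−4..4 at α=2.008, β=1.4077, γ=5.1669.
cos(β/2)=0.762356, sin(β/2)=0.647158
d^4_{-4,1}: single k=5 term ⇒ +0.376373;  D = -0.362078+0.102743i
d^4_{-3,1}: k∈[4..5] ⇒ +0.783774 -0.338880 = +0.444894;  D = +0.291242+0.336316i
d^4_{-2,1}: k∈[3..5] ⇒ +0.987041 -1.066916 +0.153767 = +0.073892;  D = +0.030123-0.067473i
d^4_{-1,1}: k∈[2..5] ⇒ +0.822182 -1.777433 +0.640424 -0.030767 = -0.345594;  D = +0.345542-0.005981i
d^4_{0,1}: k∈[1..4] ⇒ +0.433143 -1.872778 +1.349554 -0.162085 = -0.252166;  D = -0.110707-0.226565i
d^4_{1,1}: k∈[0..3] ⇒ +0.114094 -1.233273 +1.777433 -0.426949 = +0.231305;  D = +0.145278-0.179990i
d^4_{2,1}: k∈[0..2] ⇒ -0.410915 +1.480561 -0.711277 = +0.358368;  D = -0.347936-0.085839i
d^4_{3,1}: k∈[0..1] ⇒ +0.652587 -0.783774 = -0.131188;  D = -0.025462-0.128693i
d^4_{4,1}: single k=0 term ⇒ -0.522293;  D = -0.421247+0.308773i
Y_4^{m'}(θ=1.6669,φ=0.8756) and Σ D·Y over m':
  (-0.3621+0.1027i)·(-0.4064+0.1534i)  (+0.2912+0.3363i)·(+0.1031+0.0583i)  (+0.0301-0.0675i)·(+0.0556+0.3050i)  (+0.3455-0.0060i)·(+0.0850-0.1019i)  (-0.1107-0.2266i)·(+0.2884+0.0000i)  (+0.1453-0.1800i)·(-0.0850-0.1019i)  (-0.3479-0.0858i)·(+0.0556-0.3050i)  (-0.0255-0.1287i)·(-0.1031+0.0583i)  (-0.4212+0.3088i)·(-0.4064-0.1534i)
Y_4^1(R⁻¹ n̂) = +0.313377-0.088512i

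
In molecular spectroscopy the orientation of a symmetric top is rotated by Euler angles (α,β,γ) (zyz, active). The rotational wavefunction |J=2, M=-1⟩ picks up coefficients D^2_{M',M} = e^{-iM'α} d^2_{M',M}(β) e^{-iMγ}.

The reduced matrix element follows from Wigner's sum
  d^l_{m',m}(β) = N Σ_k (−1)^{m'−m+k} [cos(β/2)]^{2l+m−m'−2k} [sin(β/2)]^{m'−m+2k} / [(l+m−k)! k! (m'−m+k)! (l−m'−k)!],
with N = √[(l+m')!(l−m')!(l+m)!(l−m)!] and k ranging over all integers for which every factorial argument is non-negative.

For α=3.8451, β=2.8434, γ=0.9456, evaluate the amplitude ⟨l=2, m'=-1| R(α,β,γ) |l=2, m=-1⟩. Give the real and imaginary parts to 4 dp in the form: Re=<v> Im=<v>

Split into d^2_{-1,-1}(β=2.8434) × two z-phases.
c=cos(2.8434/2)=0.148545, s=sin(2.8434/2)=0.988906; N=√[1·6·1·6]=6.000000
k: max(0,(-1)−(-1))=0 … min(2+(-1),2−(-1))=1
  k=0: (−1)^0·6.0000/(6)·0.1485^4·0.9889^0 = +0.000487
  k=1: (−1)^1·6.0000/(2)·0.1485^2·0.9889^2 = -0.064736
d^2_{-1,-1}(2.8434) = +0.000487 -0.064736 = -0.064249
D = (-0.762578-0.646896i)·(-0.064249)·(+0.585256+0.810848i) = -0.005026+0.064052i

Re=-0.0050 Im=0.0641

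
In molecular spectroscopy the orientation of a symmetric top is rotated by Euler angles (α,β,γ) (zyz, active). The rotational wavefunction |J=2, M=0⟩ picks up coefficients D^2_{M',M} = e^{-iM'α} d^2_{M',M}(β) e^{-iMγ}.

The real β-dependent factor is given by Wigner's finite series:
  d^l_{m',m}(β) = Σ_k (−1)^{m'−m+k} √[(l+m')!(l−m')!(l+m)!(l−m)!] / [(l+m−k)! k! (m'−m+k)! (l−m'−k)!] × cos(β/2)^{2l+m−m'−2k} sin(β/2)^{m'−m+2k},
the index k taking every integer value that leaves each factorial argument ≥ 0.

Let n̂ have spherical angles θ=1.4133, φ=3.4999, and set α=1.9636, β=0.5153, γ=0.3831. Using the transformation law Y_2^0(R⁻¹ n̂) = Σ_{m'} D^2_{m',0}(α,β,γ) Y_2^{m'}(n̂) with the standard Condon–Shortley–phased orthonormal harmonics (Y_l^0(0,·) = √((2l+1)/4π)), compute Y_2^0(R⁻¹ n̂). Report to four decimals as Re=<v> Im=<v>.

Re=-0.2932 Im=0.0000

Need the full column D^2_{m',0} for m'=−2..2 at α=1.9636, β=0.5153, γ=0.3831.
cos(β/2)=0.966991, sin(β/2)=0.254809
d^2_{-2,0}: single k=2 term ⇒ +0.148713;  D = -0.105134-0.105178i
d^2_{-1,0}: k∈[1..2] ⇒ +0.564362 -0.039187 = +0.525175;  D = -0.201027+0.485178i
d^2_{0,0}: k∈[0..2] ⇒ +0.874361 -0.242848 +0.004216 = +0.635728;  D = +0.635728+0.000000i
d^2_{1,0}: k∈[0..1] ⇒ -0.564362 +0.039187 = -0.525175;  D = +0.201027+0.485178i
d^2_{2,0}: single k=0 term ⇒ +0.148713;  D = -0.105134+0.105178i
Y_2^{m'}(θ=1.4133,φ=3.4999) and Σ D·Y over m':
  (-0.1051-0.1052i)·(+0.2841-0.2475i)  (-0.2010+0.4852i)·(-0.1121+0.0420i)  (+0.6357+0.0000i)·(-0.2921+0.0000i)  (+0.2010+0.4852i)·(+0.1121+0.0420i)  (-0.1051+0.1052i)·(+0.2841+0.2475i)
Y_2^0(R⁻¹ n̂) = -0.293166-0.000000i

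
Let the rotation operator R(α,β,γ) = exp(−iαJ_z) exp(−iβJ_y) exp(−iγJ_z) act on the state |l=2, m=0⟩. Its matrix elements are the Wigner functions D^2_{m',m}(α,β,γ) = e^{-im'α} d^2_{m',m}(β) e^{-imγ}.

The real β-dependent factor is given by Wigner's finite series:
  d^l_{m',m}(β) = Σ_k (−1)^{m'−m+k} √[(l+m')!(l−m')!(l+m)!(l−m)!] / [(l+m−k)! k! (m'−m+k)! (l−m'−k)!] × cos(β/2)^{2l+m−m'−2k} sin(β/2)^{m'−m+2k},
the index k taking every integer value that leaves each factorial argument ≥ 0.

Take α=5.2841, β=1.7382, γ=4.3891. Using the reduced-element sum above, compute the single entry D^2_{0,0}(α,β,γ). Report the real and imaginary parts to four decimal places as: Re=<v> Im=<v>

First d^2_{0,0}(β=1.7382), then the phase factors e^{-i(0)α} and e^{-i(0)γ}:
With c≡cos(β/2)=0.645514 and s≡sin(β/2)=0.763748, N=[2·2·2·2]^{1/2}=4.000000
The bounds max(0,m−m')=0 and min(l+m,l−m')=2 give 3 terms
  k=0: (−1)^0·4.0000/(4)·0.6455^4·0.7637^0 = +0.173629
  k=1: (−1)^1·4.0000/(1)·0.6455^2·0.7637^2 = -0.972237
  k=2: (−1)^2·4.0000/(4)·0.6455^0·0.7637^4 = +0.340252
d^2_{0,0}(1.7382) = +0.173629 -0.972237 +0.340252 = -0.458355
Phases: e^{-i·(0)·5.2841}=+1.000000+0.000000i, e^{-i·(0)·4.3891}=+1.000000+0.000000i ⇒ D=-0.458355+0.000000i

Re=-0.4584 Im=0.0000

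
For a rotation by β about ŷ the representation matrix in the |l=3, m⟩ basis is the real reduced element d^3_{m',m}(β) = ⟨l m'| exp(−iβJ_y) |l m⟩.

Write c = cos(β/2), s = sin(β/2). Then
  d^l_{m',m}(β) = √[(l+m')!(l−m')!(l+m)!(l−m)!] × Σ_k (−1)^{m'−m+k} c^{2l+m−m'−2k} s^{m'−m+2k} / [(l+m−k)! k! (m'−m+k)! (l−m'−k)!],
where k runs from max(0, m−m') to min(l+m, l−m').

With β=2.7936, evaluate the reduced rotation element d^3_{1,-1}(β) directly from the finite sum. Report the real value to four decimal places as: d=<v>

d=0.6924

d^3_{1,-1}(β=2.7936) via Wigner's sum:
Half-angle: c=0.173120, s=0.984901. N=√(24·2·2·24)=48.000000
The bounds max(0,m−m')=0 and min(l+m,l−m')=2 give 3 terms
  k=0: (−1)^2·48.0000/(8)·0.1731^4·0.9849^2 = +0.005228
  k=1: (−1)^3·48.0000/(6)·0.1731^2·0.9849^4 = -0.225607
  k=2: (−1)^4·48.0000/(48)·0.1731^0·0.9849^6 = +0.912756
d^3_{1,-1}(2.7936) = +0.005228 -0.225607 +0.912756 = +0.692377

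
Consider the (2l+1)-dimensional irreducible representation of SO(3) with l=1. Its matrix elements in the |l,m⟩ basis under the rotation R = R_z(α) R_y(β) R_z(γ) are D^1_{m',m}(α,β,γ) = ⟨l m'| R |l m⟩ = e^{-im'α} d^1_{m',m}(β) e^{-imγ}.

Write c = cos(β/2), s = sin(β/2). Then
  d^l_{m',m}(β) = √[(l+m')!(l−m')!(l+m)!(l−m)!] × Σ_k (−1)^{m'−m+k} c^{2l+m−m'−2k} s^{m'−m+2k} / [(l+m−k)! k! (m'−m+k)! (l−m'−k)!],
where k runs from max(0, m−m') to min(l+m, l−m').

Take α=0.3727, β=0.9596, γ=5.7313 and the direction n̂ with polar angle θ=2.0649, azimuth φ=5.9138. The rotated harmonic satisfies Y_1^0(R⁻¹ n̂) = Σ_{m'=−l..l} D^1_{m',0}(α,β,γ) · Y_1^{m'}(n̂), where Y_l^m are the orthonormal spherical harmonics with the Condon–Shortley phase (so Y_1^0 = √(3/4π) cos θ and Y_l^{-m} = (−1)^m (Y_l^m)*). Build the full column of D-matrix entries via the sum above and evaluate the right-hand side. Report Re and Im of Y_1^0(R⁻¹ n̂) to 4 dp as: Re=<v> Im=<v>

Re=0.1267 Im=0.0000

Need the full column D^1_{m',0} for m'=−1..1 at α=0.3727, β=0.9596, γ=5.7313.
cos(β/2)=0.887087, sin(β/2)=0.461602
d^1_{-1,0}: single k=1 term ⇒ +0.579094;  D = +0.539337+0.210866i
d^1_{0,0}: k∈[0..1] ⇒ +0.786924 -0.213076 = +0.573848;  D = +0.573848+0.000000i
d^1_{1,0}: single k=0 term ⇒ -0.579094;  D = -0.539337+0.210866i
Y_1^{m'}(θ=2.0649,φ=5.9138) and Σ D·Y over m':
  (+0.5393+0.2109i)·(+0.2837+0.1098i)  (+0.5738+0.0000i)·(-0.2317+0.0000i)  (-0.5393+0.2109i)·(-0.2837+0.1098i)
Y_1^0(R⁻¹ n̂) = +0.126687+0.000000i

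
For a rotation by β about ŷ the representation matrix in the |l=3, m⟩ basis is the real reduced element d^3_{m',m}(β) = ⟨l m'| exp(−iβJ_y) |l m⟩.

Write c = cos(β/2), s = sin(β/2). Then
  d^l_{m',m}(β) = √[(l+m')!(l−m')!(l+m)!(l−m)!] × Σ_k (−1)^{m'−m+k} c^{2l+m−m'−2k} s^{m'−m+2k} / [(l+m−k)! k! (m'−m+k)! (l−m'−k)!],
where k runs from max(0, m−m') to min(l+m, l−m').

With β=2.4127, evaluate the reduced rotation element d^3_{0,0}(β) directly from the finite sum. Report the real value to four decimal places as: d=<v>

d=0.0813

d^3_{0,0}(β=2.4127) via Wigner's sum:
Half-angle: c=0.356432, s=0.934321. N=√(6·6·6·6)=36.000000
k∈{0,1,2,3} keeps every argument non-negative
  k=0: (−1)^0·36.0000/(36)·0.3564^6·0.9343^0 = +0.002051
  k=1: (−1)^1·36.0000/(4)·0.3564^4·0.9343^2 = -0.126807
  k=2: (−1)^2·36.0000/(4)·0.3564^2·0.9343^4 = +0.871326
  k=3: (−1)^3·36.0000/(36)·0.3564^0·0.9343^6 = -0.665238
d^3_{0,0}(2.4127) = +0.002051 -0.126807 +0.871326 -0.665238 = +0.081332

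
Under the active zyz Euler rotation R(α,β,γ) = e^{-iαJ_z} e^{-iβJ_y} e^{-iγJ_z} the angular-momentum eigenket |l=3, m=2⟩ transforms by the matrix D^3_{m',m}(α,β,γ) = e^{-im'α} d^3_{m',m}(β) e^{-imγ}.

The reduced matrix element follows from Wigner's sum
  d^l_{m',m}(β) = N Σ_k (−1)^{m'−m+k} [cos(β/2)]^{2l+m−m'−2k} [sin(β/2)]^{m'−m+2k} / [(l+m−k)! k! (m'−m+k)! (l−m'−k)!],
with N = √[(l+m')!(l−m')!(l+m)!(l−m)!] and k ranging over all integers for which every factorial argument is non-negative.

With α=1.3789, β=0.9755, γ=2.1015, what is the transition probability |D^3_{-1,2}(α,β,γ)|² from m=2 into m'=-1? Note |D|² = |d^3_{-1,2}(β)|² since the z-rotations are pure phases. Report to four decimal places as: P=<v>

Split into d^3_{-1,2}(β=0.9755) × two z-phases.
Half-angle: c=0.883390, s=0.468639. N=√(2·24·120·1)=75.894664
k: max(0,(2)−(-1))=3 … min(3+(2),3−(-1))=4
  k=3: (−1)^0·75.8947/(12)·0.8834^3·0.4686^3 = +0.448749
  k=4: (−1)^1·75.8947/(24)·0.8834^1·0.4686^5 = -0.063146
d^3_{-1,2}(0.9755) = +0.448749 -0.063146 = +0.385603
|D^3_{-1,2}|² = |d^3_{-1,2}(β)|² = (+0.385603)² = 0.148689 (the z-rotation phases have unit modulus)

P=0.1487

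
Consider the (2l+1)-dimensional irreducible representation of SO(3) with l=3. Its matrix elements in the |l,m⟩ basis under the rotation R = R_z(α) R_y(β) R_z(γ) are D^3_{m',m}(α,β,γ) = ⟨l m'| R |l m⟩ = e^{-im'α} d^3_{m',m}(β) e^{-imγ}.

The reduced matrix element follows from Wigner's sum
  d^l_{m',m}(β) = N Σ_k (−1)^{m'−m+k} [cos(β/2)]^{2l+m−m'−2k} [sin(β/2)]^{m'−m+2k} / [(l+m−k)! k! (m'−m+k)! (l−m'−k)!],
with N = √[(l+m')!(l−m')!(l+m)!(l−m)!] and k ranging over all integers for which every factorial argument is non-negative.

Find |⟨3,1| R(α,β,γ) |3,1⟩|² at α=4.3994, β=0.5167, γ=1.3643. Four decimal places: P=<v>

First d^3_{1,1}(β=0.5167), then the phase factors e^{-i(1)α} and e^{-i(1)γ}:
Half-angle: c=0.966813, s=0.255486. N=√(24·2·24·2)=48.000000
The bounds max(0,m−m')=0 and min(l+m,l−m')=2 give 3 terms
  k=0: (−1)^0·48.0000/(48)·0.9668^6·0.2555^0 = +0.816685
  k=1: (−1)^1·48.0000/(6)·0.9668^4·0.2555^2 = -0.456239
  k=2: (−1)^2·48.0000/(8)·0.9668^2·0.2555^4 = +0.023895
d^3_{1,1}(0.5167) = +0.816685 -0.456239 +0.023895 = +0.384340
|D^3_{1,1}|² = |d^3_{1,1}(β)|² = (+0.384340)² = 0.147717 (the z-rotation phases have unit modulus)

P=0.1477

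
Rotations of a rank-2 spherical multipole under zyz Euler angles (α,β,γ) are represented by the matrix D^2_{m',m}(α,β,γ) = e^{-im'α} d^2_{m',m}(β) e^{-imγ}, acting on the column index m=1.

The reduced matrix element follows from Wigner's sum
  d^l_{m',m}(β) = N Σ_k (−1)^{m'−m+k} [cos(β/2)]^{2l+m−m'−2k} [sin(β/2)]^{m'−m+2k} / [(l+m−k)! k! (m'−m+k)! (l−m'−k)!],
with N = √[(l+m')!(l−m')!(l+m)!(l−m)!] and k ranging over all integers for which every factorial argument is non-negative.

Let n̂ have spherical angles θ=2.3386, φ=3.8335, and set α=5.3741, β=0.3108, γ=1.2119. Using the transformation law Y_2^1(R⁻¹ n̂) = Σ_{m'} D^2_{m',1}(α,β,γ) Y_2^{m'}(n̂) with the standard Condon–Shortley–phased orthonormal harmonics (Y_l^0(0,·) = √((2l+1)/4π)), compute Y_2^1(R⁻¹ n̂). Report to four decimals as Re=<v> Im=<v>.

Need the full column D^2_{m',1} for m'=−2..2 at α=5.3741, β=0.3108, γ=1.2119.
cos(β/2)=0.987950, sin(β/2)=0.154775
d^2_{-2,1}: single k=3 term ⇒ +0.007326;  D = -0.007281-0.000815i
d^2_{-1,1}: k∈[2..3] ⇒ +0.070145 -0.000574 = +0.069571;  D = -0.036375-0.059304i
d^2_{0,1}: k∈[1..2] ⇒ +0.365579 -0.008973 = +0.356607;  D = +0.125255-0.333886i
d^2_{1,1}: k∈[0..1] ⇒ +0.952663 -0.070145 = +0.882518;  D = +0.842365-0.263174i
d^2_{2,1}: single k=0 term ⇒ -0.298494;  D = -0.245296-0.170084i
Y_2^{m'}(θ=2.3386,φ=3.8335) and Σ D·Y over m':
  (-0.0073-0.0008i)·(+0.0372-0.1964i)  (-0.0364-0.0593i)·(+0.2973-0.2463i)  (+0.1253-0.3339i)·(+0.1411+0.0000i)  (+0.8424-0.2632i)·(-0.2973-0.2463i)  (-0.2453-0.1701i)·(+0.0372+0.1964i)
Y_2^1(R⁻¹ n̂) = -0.299105-0.238112i

Re=-0.2991 Im=-0.2381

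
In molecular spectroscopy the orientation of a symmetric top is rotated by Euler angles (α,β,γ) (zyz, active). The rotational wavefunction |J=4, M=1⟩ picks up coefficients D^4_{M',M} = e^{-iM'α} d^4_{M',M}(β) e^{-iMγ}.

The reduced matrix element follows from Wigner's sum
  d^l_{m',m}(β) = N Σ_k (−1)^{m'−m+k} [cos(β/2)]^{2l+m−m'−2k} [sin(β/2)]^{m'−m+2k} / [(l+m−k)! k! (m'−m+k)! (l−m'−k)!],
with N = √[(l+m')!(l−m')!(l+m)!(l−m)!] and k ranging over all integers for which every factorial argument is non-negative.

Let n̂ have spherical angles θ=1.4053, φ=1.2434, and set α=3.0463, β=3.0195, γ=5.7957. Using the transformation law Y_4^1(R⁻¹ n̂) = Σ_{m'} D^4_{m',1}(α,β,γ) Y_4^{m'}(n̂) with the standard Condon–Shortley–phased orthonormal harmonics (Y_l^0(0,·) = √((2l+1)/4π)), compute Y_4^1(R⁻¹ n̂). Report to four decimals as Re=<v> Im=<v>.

Re=-0.1566 Im=0.1866

Need the full column D^4_{m',1} for m'=−4..4 at α=3.0463, β=3.0195, γ=5.7957.
cos(β/2)=0.061008, sin(β/2)=0.998137
d^4_{-4,1}: single k=5 term ⇒ +0.001684;  D = +0.001674+0.000179i
d^4_{-3,1}: k∈[4..5] ⇒ +0.000182 -0.029214 = -0.029032;  D = +0.028444+0.005814i
d^4_{-2,1}: k∈[3..5] ⇒ +0.000012 -0.004772 +0.255481 = +0.250720;  D = +0.239751+0.073350i
d^4_{-1,1}: k∈[2..5] ⇒ +0.000001 -0.000413 +0.055209 -0.985195 = -0.930397;  D = +0.859755+0.355612i
d^4_{0,1}: k∈[1..4] ⇒ +0.000000 -0.000023 +0.006037 -0.269300 = -0.263286;  D = -0.232617-0.123325i
d^4_{1,1}: k∈[0..3] ⇒ +0.000000 -0.000001 +0.000413 -0.036806 = -0.036394;  D = +0.030387+0.020030i
d^4_{2,1}: k∈[0..2] ⇒ -0.000000 +0.000018 -0.003182 = -0.003164;  D = -0.002464-0.001985i
d^4_{3,1}: k∈[0..1] ⇒ +0.000000 -0.000182 = -0.000181;  D = +0.000130+0.000127i
d^4_{4,1}: single k=0 term ⇒ -0.000006;  D = -0.000004-0.000005i
Y_4^{m'}(θ=1.4053,φ=1.2434) and Σ D·Y over m':
  (+0.0017+0.0002i)·(+0.1082+0.4046i)  (+0.0284+0.0058i)·(-0.1646+0.1099i)  (+0.2398+0.0733i)·(+0.2091+0.1605i)  (+0.8598+0.3556i)·(-0.0695+0.2045i)  (-0.2326-0.1233i)·(+0.2340+0.0000i)  (+0.0304+0.0200i)·(+0.0695+0.2045i)  (-0.0025-0.0020i)·(+0.2091-0.1605i)  (+0.0001+0.0001i)·(+0.1646+0.1099i)  (-0.0000-0.0000i)·(+0.1082-0.4046i)
Y_4^1(R⁻¹ n̂) = -0.156552+0.186614i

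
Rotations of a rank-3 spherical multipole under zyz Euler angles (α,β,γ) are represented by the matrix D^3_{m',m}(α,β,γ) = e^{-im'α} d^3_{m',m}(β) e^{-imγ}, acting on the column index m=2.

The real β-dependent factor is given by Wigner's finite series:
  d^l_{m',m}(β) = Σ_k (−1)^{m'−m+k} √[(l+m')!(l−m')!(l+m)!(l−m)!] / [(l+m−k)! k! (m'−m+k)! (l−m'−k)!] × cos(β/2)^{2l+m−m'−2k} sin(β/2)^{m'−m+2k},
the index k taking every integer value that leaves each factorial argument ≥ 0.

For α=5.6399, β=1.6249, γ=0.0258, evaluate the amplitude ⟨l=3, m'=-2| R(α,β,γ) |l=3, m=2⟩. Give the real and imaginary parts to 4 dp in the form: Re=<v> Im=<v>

Split into d^3_{-2,2}(β=1.6249) × two z-phases.
With c≡cos(β/2)=0.687722 and s≡sin(β/2)=0.725974, N=[1·120·120·1]^{1/2}=120.000000
The bounds max(0,m−m')=4 and min(l+m,l−m')=5 give 2 terms
  k=4: (−1)^0·120.0000/(24)·0.6877^2·0.7260^4 = +0.656872
  k=5: (−1)^1·120.0000/(120)·0.6877^0·0.7260^6 = -0.146395
d^3_{-2,2}(1.6249) = +0.656872 -0.146395 = +0.510476
Phases: e^{-i·(-2)·5.6399}=+0.280414-0.959879i, e^{-i·(2)·0.0258}=+0.998669-0.051577i ⇒ D=+0.117682-0.496726i

Re=0.1177 Im=-0.4967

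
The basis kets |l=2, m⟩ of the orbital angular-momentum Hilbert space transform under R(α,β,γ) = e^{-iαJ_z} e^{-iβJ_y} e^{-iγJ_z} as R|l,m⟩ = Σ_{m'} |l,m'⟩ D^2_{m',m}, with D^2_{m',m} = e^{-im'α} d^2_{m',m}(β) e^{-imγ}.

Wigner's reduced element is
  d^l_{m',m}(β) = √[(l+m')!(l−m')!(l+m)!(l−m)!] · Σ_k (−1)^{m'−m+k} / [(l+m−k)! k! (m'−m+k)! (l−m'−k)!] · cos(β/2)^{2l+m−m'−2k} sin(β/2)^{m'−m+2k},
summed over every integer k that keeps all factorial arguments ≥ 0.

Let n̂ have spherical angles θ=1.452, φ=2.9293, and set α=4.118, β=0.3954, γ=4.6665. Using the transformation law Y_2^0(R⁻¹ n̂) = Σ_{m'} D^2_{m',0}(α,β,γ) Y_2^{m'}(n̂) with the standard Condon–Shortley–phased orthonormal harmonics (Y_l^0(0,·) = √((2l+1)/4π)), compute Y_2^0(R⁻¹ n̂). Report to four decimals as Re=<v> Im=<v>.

Need the full column D^2_{m',0} for m'=−2..2 at α=4.118, β=0.3954, γ=4.6665.
cos(β/2)=0.980521, sin(β/2)=0.196415
d^2_{-2,0}: single k=2 term ⇒ +0.090853;  D = -0.033869+0.084303i
d^2_{-1,0}: k∈[1..2] ⇒ +0.453545 -0.018199 = +0.435345;  D = -0.243795-0.360680i
d^2_{0,0}: k∈[0..2] ⇒ +0.924331 -0.148362 +0.001488 = +0.777458;  D = +0.777458+0.000000i
d^2_{1,0}: k∈[0..1] ⇒ -0.453545 +0.018199 = -0.435345;  D = +0.243795-0.360680i
d^2_{2,0}: single k=0 term ⇒ +0.090853;  D = -0.033869-0.084303i
Y_2^{m'}(θ=1.452,φ=2.9293) and Σ D·Y over m':
  (-0.0339+0.0843i)·(+0.3470+0.1569i)  (-0.2438-0.3607i)·(-0.0889-0.0192i)  (+0.7775+0.0000i)·(-0.3021+0.0000i)  (+0.2438-0.3607i)·(+0.0889-0.0192i)  (-0.0339-0.0843i)·(+0.3470-0.1569i)
Y_2^0(R⁻¹ n̂) = -0.255315-0.000000i

Re=-0.2553 Im=0.0000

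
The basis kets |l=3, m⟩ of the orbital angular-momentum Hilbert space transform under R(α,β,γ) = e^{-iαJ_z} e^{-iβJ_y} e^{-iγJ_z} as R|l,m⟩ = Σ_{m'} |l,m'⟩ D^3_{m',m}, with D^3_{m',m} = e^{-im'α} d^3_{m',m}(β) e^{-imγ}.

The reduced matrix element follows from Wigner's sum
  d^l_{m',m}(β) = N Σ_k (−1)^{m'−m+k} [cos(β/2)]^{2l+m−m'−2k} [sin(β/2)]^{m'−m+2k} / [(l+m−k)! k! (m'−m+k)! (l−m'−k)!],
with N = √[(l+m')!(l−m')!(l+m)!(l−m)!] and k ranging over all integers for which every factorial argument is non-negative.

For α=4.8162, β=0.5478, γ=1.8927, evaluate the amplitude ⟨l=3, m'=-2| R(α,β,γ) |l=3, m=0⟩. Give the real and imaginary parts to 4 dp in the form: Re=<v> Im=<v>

Split into d^3_{-2,0}(β=0.5478) × two z-phases.
Half-angle: c=0.962723, s=0.270488. N=√(1·120·6·6)=65.726707
k: max(0,(0)−(-2))=2 … min(3+(0),3−(-2))=3
  k=2: (−1)^0·65.7267/(12)·0.9627^4·0.2705^2 = +0.344241
  k=3: (−1)^1·65.7267/(12)·0.9627^2·0.2705^4 = -0.027174
d^3_{-2,0}(0.5478) = +0.344241 -0.027174 = +0.317067
Phases: e^{-i·(-2)·4.8162}=-0.978524-0.206134i, e^{-i·(0)·1.8927}=+1.000000+0.000000i ⇒ D=-0.310258-0.065358i

Re=-0.3103 Im=-0.0654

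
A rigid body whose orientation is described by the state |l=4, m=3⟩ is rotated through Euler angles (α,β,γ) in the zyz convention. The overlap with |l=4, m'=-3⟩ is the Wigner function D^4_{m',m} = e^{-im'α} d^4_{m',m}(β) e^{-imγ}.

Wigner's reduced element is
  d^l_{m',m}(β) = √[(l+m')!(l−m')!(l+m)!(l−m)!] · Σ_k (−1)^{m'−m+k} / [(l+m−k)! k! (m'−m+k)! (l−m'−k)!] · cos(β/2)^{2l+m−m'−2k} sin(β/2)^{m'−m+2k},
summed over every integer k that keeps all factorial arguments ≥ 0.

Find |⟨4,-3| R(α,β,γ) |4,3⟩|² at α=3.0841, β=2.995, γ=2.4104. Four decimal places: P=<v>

First d^4_{-3,3}(β=2.995), then the phase factors e^{-i(-3)α} and e^{-i(3)γ}:
Half-angle: c=0.073231, s=0.997315. N=√(1·5040·5040·1)=5040.000000
Admissible k: 6..7 (factorial args all ≥0)
  k=6: (−1)^0·5040.0000/(720)·0.0732^2·0.9973^6 = +0.036938
  k=7: (−1)^1·5040.0000/(5040)·0.0732^0·0.9973^8 = -0.978721
d^4_{-3,3}(2.995) = +0.036938 -0.978721 = -0.941783
|D^4_{-3,3}|² = |d^4_{-3,3}(β)|² = (-0.941783)² = 0.886954 (the z-rotation phases have unit modulus)

P=0.8870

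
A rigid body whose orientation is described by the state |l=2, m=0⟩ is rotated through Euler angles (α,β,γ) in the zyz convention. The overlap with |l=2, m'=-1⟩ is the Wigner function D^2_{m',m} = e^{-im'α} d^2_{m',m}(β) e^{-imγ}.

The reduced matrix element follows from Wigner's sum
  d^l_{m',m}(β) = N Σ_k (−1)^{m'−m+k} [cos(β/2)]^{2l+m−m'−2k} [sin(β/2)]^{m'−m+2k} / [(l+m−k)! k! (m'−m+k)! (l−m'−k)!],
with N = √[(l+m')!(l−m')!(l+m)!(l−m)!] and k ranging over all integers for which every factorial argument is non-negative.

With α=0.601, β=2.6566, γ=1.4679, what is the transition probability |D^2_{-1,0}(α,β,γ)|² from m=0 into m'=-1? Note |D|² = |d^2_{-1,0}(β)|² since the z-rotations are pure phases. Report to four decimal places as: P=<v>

P=0.2552

First d^2_{-1,0}(β=2.6566), then the phase factors e^{-i(-1)α} and e^{-i(0)γ}:
With c≡cos(β/2)=0.240127 and s≡sin(β/2)=0.970742, N=[1·6·2·2]^{1/2}=4.898979
k∈{1,2} keeps every argument non-negative
  k=1: (−1)^0·4.8990/(2)·0.2401^3·0.9707^1 = +0.032923
  k=2: (−1)^1·4.8990/(2)·0.2401^1·0.9707^3 = -0.538055
d^2_{-1,0}(2.6566) = +0.032923 -0.538055 = -0.505132
|D^2_{-1,0}|² = |d^2_{-1,0}(β)|² = (-0.505132)² = 0.255159 (the z-rotation phases have unit modulus)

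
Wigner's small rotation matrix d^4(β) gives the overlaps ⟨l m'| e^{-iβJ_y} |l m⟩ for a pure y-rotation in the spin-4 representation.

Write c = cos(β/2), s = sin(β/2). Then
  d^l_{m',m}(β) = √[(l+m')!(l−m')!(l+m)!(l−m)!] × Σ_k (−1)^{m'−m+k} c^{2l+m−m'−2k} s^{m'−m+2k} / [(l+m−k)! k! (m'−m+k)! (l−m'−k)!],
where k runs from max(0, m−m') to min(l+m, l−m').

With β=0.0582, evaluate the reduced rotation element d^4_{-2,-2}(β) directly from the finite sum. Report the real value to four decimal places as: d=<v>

d=0.9865

d^4_{-2,-2}(β=0.0582) via Wigner's sum:
With c≡cos(β/2)=0.999577 and s≡sin(β/2)=0.029096, N=[2·720·2·720]^{1/2}=1440.000000
Admissible k: 0..2 (factorial args all ≥0)
  k=0: (−1)^0·1440.0000/(1440)·0.9996^8·0.0291^0 = +0.996618
  k=1: (−1)^1·1440.0000/(120)·0.9996^6·0.0291^2 = -0.010133
  k=2: (−1)^2·1440.0000/(96)·0.9996^4·0.0291^4 = +0.000011
d^4_{-2,-2}(0.0582) = +0.996618 -0.010133 +0.000011 = +0.986496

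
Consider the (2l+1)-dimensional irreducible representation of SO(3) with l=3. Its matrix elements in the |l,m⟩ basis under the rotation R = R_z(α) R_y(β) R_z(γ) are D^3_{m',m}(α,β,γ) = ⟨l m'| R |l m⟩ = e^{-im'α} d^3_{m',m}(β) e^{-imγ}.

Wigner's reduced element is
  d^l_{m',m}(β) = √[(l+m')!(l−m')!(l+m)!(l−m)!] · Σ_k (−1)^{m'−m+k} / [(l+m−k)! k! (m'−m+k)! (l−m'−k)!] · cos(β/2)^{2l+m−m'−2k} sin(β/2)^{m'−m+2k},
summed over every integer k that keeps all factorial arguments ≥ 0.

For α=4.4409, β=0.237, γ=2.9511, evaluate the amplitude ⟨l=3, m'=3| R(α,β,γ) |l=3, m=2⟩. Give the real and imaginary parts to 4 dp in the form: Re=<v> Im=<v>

First d^3_{3,2}(β=0.237), then the phase factors e^{-i(3)α} and e^{-i(2)γ}:
Half-angle: c=0.992987, s=0.118223. N=√(720·1·120·1)=293.938769
The bounds max(0,m−m')=0 and min(l+m,l−m')=0 give 1 term
  k=0: (−1)^1·293.9388/(120)·0.9930^5·0.1182^1 = -0.279573
d^3_{3,2}(0.237) = -0.279573
Attach z-rotation phases: D = e^{-i(3)(4.4409)}·(-0.279573)·e^{-i(2)(2.9511)} = -0.260109+0.102489i

Re=-0.2601 Im=0.1025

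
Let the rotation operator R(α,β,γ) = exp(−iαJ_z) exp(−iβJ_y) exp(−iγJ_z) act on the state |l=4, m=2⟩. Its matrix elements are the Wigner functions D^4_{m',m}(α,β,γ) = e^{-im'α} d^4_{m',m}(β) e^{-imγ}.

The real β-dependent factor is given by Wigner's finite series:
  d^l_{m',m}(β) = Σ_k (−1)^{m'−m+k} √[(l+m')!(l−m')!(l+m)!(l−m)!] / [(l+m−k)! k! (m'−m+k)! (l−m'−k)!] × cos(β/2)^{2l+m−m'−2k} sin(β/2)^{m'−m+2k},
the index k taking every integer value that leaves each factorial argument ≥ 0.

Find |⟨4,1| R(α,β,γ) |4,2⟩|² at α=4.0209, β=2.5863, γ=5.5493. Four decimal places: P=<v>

D^4_{1,2}(4.0209,2.5863,5.5493) = e^{-i·1·4.0209}·d^4_{1,2}(2.5863)·e^{-i·2·5.5493}. Compute d first:
Half-angle: c=0.274093, s=0.961703. N=√(120·6·720·2)=1018.233765
Admissible k: 1..3 (factorial args all ≥0)
  k=1: (−1)^0·1018.2338/(240)·0.2741^7·0.9617^1 = +0.000474
  k=2: (−1)^1·1018.2338/(48)·0.2741^5·0.9617^3 = -0.029189
  k=3: (−1)^2·1018.2338/(72)·0.2741^3·0.9617^5 = +0.239560
d^4_{1,2}(2.5863) = +0.000474 -0.029189 +0.239560 = +0.210845
|D^4_{1,2}|² = |d^4_{1,2}(β)|² = (+0.210845)² = 0.044456 (the z-rotation phases have unit modulus)

P=0.0445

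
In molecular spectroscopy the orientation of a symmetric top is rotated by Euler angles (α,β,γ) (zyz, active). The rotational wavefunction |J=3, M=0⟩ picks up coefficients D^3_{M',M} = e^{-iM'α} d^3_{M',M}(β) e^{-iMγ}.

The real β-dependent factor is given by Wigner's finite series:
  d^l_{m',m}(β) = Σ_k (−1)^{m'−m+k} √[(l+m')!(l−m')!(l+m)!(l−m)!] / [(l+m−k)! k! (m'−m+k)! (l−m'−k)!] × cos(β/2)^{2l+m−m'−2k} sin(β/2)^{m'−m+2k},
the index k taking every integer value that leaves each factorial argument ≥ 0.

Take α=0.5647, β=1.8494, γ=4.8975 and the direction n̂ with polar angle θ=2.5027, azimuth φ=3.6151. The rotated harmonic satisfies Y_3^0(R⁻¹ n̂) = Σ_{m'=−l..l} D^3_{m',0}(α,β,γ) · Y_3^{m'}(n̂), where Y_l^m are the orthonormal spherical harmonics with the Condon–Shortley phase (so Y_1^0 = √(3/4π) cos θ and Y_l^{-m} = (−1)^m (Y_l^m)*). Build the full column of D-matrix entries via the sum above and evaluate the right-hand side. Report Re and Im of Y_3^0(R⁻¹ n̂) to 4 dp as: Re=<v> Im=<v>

Re=0.3119 Im=0.0000

Need the full column D^3_{m',0} for m'=−3..3 at α=0.5647, β=1.8494, γ=4.8975.
cos(β/2)=0.602074, sin(β/2)=0.798440
d^3_{-3,0}: single k=3 term ⇒ +0.496812;  D = -0.061104+0.493040i
d^3_{-2,0}: k∈[2..3] ⇒ +0.458823 -0.806919 = -0.348096;  D = -0.148708-0.314733i
d^3_{-1,0}: k∈[1..3] ⇒ +0.218818 -1.154487 +0.676788 = -0.258881;  D = -0.218690-0.138543i
d^3_{0,0}: k∈[0..3] ⇒ +0.047632 -0.753923 +1.325904 -0.259092 = +0.360520;  D = +0.360520+0.000000i
d^3_{1,0}: k∈[0..2] ⇒ -0.218818 +1.154487 -0.676788 = +0.258881;  D = +0.218690-0.138543i
d^3_{2,0}: k∈[0..1] ⇒ +0.458823 -0.806919 = -0.348096;  D = -0.148708+0.314733i
d^3_{3,0}: single k=0 term ⇒ -0.496812;  D = +0.061104+0.493040i
Y_3^{m'}(θ=2.5027,φ=3.6151) and Σ D·Y over m':
  (-0.0611+0.4930i)·(-0.0132+0.0875i)  (-0.1487-0.3147i)·(-0.1704+0.2368i)  (-0.2187-0.1385i)·(-0.3811+0.1953i)  (+0.3605+0.0000i)·(-0.0665+0.0000i)  (+0.2187-0.1385i)·(+0.3811+0.1953i)  (-0.1487+0.3147i)·(-0.1704-0.2368i)  (+0.0611+0.4930i)·(+0.0132+0.0875i)
Y_3^0(R⁻¹ n̂) = +0.311906+0.000000i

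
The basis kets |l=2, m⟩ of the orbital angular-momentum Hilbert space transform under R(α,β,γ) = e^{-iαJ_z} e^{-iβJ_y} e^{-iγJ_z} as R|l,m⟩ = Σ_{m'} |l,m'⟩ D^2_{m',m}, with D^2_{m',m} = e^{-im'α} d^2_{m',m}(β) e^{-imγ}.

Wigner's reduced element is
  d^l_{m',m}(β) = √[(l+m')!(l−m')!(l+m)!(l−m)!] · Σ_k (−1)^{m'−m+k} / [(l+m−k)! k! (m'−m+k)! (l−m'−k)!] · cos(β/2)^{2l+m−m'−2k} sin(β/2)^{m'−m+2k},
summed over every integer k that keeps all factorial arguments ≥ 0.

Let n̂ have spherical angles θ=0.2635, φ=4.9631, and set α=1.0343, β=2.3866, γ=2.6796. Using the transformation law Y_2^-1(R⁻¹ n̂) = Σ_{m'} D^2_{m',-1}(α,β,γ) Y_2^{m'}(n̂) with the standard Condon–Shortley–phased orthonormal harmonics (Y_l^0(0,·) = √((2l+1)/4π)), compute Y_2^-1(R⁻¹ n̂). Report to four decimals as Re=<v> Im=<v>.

Need the full column D^2_{m',-1} for m'=−2..2 at α=1.0343, β=2.3866, γ=2.6796.
cos(β/2)=0.368594, sin(β/2)=0.929590
d^2_{-2,-1}: single k=1 term ⇒ +0.093104;  D = +0.003333-0.093044i
d^2_{-1,-1}: k∈[0..1] ⇒ +0.018458 -0.352210 = -0.333752;  D = +0.280569+0.180751i
d^2_{0,-1}: k∈[0..1] ⇒ -0.114028 +0.725269 = +0.611241;  D = -0.547162+0.272450i
d^2_{1,-1}: k∈[0..1] ⇒ +0.352210 -0.746735 = -0.394525;  D = +0.029366-0.393431i
d^2_{2,-1}: single k=0 term ⇒ -0.592180;  D = -0.485039-0.339726i
Y_2^{m'}(θ=0.2635,φ=4.9631) and Σ D·Y over m':
  (+0.0033-0.0930i)·(-0.0230+0.0126i)  (+0.2806+0.1808i)·(+0.0482+0.1882i)  (-0.5472+0.2724i)·(+0.5666+0.0000i)  (+0.0294-0.3934i)·(-0.0482+0.1882i)  (-0.4850-0.3397i)·(-0.0230-0.0126i)
Y_2^-1(R⁻¹ n̂) = -0.249923+0.256469i

Re=-0.2499 Im=0.2565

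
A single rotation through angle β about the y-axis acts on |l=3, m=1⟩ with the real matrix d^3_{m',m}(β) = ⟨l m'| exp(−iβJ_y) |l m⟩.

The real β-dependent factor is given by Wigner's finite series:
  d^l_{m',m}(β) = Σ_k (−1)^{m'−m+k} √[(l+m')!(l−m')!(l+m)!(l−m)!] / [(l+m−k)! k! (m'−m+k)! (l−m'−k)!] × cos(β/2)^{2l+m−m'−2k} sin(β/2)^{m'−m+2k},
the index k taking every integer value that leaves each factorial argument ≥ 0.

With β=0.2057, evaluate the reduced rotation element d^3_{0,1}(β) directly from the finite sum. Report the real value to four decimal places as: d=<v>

d=0.3353

d^3_{0,1}(β=0.2057) via Wigner's sum:
Half-angle: c=0.994716, s=0.102669. N=√(6·6·24·2)=41.569219
The bounds max(0,m−m')=1 and min(l+m,l−m')=3 give 3 terms
  k=1: (−1)^0·41.5692/(12)·0.9947^5·0.1027^1 = +0.346357
  k=2: (−1)^1·41.5692/(4)·0.9947^3·0.1027^3 = -0.011069
  k=3: (−1)^2·41.5692/(12)·0.9947^1·0.1027^5 = +0.000039
d^3_{0,1}(0.2057) = +0.346357 -0.011069 +0.000039 = +0.335327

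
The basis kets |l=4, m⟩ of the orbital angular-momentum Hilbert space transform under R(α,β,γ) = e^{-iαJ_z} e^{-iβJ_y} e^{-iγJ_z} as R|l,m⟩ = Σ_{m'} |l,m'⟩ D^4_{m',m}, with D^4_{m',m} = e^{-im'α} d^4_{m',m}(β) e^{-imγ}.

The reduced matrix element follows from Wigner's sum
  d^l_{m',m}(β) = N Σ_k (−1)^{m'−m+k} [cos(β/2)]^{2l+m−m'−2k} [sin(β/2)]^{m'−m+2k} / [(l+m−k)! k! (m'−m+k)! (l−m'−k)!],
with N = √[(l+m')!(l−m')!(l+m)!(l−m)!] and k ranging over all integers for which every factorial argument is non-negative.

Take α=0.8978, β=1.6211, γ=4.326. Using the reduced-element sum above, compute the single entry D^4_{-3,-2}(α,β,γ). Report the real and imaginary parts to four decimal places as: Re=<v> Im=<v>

D^4_{-3,-2}(0.8978,1.6211,4.326) = e^{-i·-3·0.8978}·d^4_{-3,-2}(1.6211)·e^{-i·-2·4.326}. Compute d first:
With c≡cos(β/2)=0.689100 and s≡sin(β/2)=0.724666, N=[1·5040·2·720]^{1/2}=2693.993318
Admissible k: 1..2 (factorial args all ≥0)
  k=1: (−1)^0·2693.9933/(720)·0.6891^7·0.7247^1 = +0.200068
  k=2: (−1)^1·2693.9933/(240)·0.6891^5·0.7247^3 = -0.663759
d^4_{-3,-2}(1.6211) = +0.200068 -0.663759 = -0.463691
D = (-0.901232+0.433337i)·(-0.463691)·(-0.715974+0.698127i) = -0.158923+0.435607i

Re=-0.1589 Im=0.4356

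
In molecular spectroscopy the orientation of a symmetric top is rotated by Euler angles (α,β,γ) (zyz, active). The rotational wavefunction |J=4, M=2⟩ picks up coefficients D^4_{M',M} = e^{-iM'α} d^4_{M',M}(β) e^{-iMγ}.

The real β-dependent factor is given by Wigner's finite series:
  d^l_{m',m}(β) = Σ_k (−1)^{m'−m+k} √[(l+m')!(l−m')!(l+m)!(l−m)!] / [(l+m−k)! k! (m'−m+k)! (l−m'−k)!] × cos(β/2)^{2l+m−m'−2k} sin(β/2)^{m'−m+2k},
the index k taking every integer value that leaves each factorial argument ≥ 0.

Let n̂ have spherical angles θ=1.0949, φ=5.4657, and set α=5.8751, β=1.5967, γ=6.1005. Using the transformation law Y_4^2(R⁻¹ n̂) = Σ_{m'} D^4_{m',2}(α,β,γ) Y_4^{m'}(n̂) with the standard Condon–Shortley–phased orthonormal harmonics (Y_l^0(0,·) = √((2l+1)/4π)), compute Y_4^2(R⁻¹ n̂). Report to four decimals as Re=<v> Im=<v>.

Need the full column D^4_{m',2} for m'=−4..4 at α=5.8751, β=1.5967, γ=6.1005.
cos(β/2)=0.697889, sin(β/2)=0.716206
d^4_{-4,2}: single k=6 term ⇒ +0.347839;  D = +0.104064-0.331908i
d^4_{-3,2}: k∈[5..6] ⇒ +0.719008 -0.252415 = +0.466593;  D = +0.304817-0.353265i
d^4_{-2,2}: k∈[4..6] ⇒ +0.936243 -0.788825 +0.069231 = +0.216649;  D = +0.195005-0.094391i
d^4_{-1,2}: k∈[3..5] ⇒ +0.860124 -1.358797 +0.286211 = -0.212461;  D = -0.212268+0.009072i
d^4_{0,2}: k∈[2..4] ⇒ +0.562233 -1.579018 +0.623621 = -0.393165;  D = -0.367212-0.140476i
d^4_{1,2}: k∈[1..3] ⇒ +0.245008 -1.290186 +0.905864 = -0.139314;  D = -0.099679-0.097326i
d^4_{2,2}: k∈[0..2] ⇒ +0.056272 -0.711175 +0.936243 = +0.281340;  D = +0.106768+0.260294i
d^4_{3,2}: k∈[0..1] ⇒ -0.216077 +0.682702 = +0.466626;  D = -0.008786+0.466543i
d^4_{4,2}: single k=0 term ⇒ +0.313599;  D = -0.129850+0.285452i
Y_4^{m'}(θ=1.0949,φ=5.4657) and Σ D·Y over m':
  (+0.1041-0.3319i)·(-0.2740-0.0354i)  (+0.3048-0.3533i)·(-0.3108+0.2561i)  (+0.1950-0.0944i)·(-0.0080+0.1238i)  (-0.2123+0.0091i)·(-0.2017-0.2151i)  (-0.3672-0.1405i)·(-0.1856+0.0000i)  (-0.0997-0.0973i)·(+0.2017-0.2151i)  (+0.1068+0.2603i)·(-0.0080-0.1238i)  (-0.0088+0.4665i)·(+0.3108+0.2561i)  (-0.1299+0.2855i)·(-0.2740+0.0354i)
Y_4^2(R⁻¹ n̂) = -0.027859+0.416403i

Re=-0.0279 Im=0.4164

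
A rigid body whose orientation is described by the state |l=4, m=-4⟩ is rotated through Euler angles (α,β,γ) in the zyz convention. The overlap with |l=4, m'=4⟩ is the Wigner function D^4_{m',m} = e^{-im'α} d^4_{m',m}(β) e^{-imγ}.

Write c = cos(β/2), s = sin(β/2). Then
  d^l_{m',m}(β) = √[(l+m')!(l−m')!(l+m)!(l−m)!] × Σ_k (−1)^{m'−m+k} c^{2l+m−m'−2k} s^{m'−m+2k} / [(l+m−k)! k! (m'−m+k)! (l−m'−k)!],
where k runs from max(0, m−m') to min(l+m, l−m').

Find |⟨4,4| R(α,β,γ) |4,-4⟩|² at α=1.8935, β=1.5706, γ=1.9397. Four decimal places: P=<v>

P=0.0039

Split into d^4_{4,-4}(β=1.5706) × two z-phases.
c=cos(1.5706/2)=0.707176, s=sin(1.5706/2)=0.707037; N=√[40320·1·1·40320]=40320.000000
k: max(0,(-4)−(4))=0 … min(4+(-4),4−(4))=0
  k=0: (−1)^8·40320.0000/(40320)·0.7072^0·0.7070^8 = +0.062451
d^4_{4,-4}(1.5706) = +0.062451
|D^4_{4,-4}|² = |d^4_{4,-4}(β)|² = (+0.062451)² = 0.003900 (the z-rotation phases have unit modulus)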